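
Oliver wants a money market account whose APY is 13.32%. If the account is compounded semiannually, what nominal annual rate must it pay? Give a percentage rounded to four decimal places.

(1 + r/2)^2 − 1 = 0.1332, so 1 + r/2 = 1.1332^(1/2).
r/2 = 0.064519, so r = 0.129037 = 12.9037%.

12.9037%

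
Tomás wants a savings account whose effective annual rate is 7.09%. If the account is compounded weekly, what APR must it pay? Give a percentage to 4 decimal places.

(1 + r/52)^52 − 1 = 0.0709, so 1 + r/52 = 1.0709^(1/52).
r/52 = 0.001318, so r = 0.068545 = 6.8545%.

6.8545%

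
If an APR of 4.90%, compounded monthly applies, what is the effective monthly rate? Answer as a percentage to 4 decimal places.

With a nominal annual rate compounded monthly, the periodic rate is the nominal rate divided by 12.
i = 0.0490 / 12 = 0.0040833 = 0.4083%.

0.4083%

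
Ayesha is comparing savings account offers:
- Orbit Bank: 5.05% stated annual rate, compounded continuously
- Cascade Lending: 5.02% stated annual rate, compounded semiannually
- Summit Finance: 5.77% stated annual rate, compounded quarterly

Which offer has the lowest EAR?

Cascade Lending

Orbit Bank: e^0.0505 − 1 = 5.180%
Cascade Lending: (1 + 0.0502/2)^2 − 1 = 5.083%
Summit Finance: (1 + 0.0577/4)^4 − 1 = 5.896%
The lowest effective annual rate is Cascade Lending at 5.083%.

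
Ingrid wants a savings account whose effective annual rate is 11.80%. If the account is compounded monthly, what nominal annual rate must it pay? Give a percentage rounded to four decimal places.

11.2061%

(1 + r/12)^12 − 1 = 0.1180, so 1 + r/12 = 1.1180^(1/12).
r/12 = 0.009338, so r = 0.112061 = 11.2061%.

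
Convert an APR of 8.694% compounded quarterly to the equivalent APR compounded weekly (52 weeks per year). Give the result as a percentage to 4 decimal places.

EAR = (1 + 0.08694/4)^4 − 1 = 0.089816.
Solve (1 + r/52)^52 = 1.089816: r/52 = 1.089816^(1/52) − 1 = 0.001655, so r = 0.086080 = 8.6080%.

8.6080%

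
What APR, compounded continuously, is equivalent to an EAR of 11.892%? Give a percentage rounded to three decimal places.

11.236%

Continuous: nominal r satisfies e^r − 1 = 0.11892.
r = ln(1 + 0.11892) = ln(1.11892) = 0.112364 = 11.236%.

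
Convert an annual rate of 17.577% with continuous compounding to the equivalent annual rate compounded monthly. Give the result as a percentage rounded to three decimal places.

17.706%

EAR under continuous compounding: e^0.17577 − 1 = 0.192164.
Solve (1 + r/12)^12 = 1.192164: r/12 = 1.192164^(1/12) − 1 = 0.014755, so r = 0.177064 = 17.706%.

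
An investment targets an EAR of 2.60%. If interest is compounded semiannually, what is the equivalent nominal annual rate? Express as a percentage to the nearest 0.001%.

(1 + r/2)^2 − 1 = 0.0260, so 1 + r/2 = 1.0260^(1/2).
r/2 = 0.012917, so r = 0.025833 = 2.583%.

2.583%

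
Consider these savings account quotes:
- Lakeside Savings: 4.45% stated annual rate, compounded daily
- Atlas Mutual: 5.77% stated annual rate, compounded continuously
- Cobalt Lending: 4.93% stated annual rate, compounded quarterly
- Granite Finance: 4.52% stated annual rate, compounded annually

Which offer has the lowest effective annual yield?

Granite Finance

Lakeside Savings: (1 + 0.0445/365)^365 − 1 = 4.550%
Atlas Mutual: e^0.0577 − 1 = 5.940%
Cobalt Lending: (1 + 0.0493/4)^4 − 1 = 5.022%
Granite Finance: compounded annually, EAR = 4.520%
The lowest effective annual rate is Granite Finance at 4.520%.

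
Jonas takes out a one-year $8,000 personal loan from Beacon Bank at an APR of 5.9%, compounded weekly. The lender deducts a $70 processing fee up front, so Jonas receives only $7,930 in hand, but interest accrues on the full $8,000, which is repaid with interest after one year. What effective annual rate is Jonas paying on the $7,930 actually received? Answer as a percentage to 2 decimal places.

Amount owed after one year: 8,000 × (1 + 0.059/52)^52 = 8,000 × 1.060740 = $8,485.92.
Effective rate on net proceeds: 8,485.92 / 7,930 − 1 = 0.070103 = 7.01%.

7.01%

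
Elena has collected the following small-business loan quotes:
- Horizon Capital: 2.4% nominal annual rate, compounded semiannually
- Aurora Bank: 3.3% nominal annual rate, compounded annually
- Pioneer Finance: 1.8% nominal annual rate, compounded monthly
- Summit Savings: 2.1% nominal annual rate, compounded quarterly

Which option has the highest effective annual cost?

Aurora Bank

Horizon Capital: (1 + 0.024/2)^2 − 1 = 2.414%
Aurora Bank: compounded annually, EAR = 3.300%
Pioneer Finance: (1 + 0.018/12)^12 − 1 = 1.815%
Summit Savings: (1 + 0.021/4)^4 − 1 = 2.117%
The highest effective annual rate is Aurora Bank at 3.300%.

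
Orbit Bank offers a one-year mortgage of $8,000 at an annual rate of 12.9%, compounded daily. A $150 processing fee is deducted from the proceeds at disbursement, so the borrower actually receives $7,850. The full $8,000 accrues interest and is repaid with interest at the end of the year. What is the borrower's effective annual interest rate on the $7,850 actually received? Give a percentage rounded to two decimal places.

Amount owed after one year: 8,000 × (1 + 0.129/365)^365 = 8,000 × 1.137664 = $9,101.31.
Effective rate on net proceeds: 9,101.31 / 7,850 − 1 = 0.159403 = 15.94%.

15.94%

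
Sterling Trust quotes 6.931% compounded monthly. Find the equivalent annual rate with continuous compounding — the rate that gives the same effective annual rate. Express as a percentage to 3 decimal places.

EAR = (1 + 0.06931/12)^12 − 1 = 0.071555.
Equivalent continuous rate: r = ln(1 + 0.071555) = 0.069111 = 6.911%.

6.911%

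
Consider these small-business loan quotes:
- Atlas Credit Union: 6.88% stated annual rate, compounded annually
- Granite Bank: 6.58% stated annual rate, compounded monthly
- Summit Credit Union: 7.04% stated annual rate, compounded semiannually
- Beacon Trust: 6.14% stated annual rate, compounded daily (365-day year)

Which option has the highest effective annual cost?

Atlas Credit Union: compounded annually, EAR = 6.880%
Granite Bank: (1 + 0.0658/12)^12 − 1 = 6.782%
Summit Credit Union: (1 + 0.0704/2)^2 − 1 = 7.164%
Beacon Trust: (1 + 0.0614/365)^365 − 1 = 6.332%
The highest effective annual rate is Summit Credit Union at 7.164%.

Summit Credit Union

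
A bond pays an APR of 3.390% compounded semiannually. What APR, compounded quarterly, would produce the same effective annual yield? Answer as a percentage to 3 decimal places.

3.376%

EAR = (1 + 0.03390/2)^2 − 1 = 0.034187.
Solve (1 + r/4)^4 = 1.034187: r/4 = 1.034187^(1/4) − 1 = 0.008439, so r = 0.033758 = 3.376%.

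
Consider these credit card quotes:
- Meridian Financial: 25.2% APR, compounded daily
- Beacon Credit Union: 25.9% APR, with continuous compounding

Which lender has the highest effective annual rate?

Meridian Financial: (1 + 0.252/365)^365 − 1 = 28.648%
Beacon Credit Union: e^0.259 − 1 = 29.563%
The highest effective annual rate is Beacon Credit Union at 29.563%.

Beacon Credit Union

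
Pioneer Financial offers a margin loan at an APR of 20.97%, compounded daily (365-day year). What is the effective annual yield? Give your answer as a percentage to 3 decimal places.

23.323%

EAR = (1 + 0.2097/365)^365 − 1.
= 1.233234 − 1 = 23.323%.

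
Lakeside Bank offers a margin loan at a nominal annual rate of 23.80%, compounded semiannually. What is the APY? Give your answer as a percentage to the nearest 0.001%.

25.216%

EAR = (1 + 0.2380/2)^2 − 1.
= (1 + 0.119000)^2 − 1 = 1.252161 − 1 = 25.216%.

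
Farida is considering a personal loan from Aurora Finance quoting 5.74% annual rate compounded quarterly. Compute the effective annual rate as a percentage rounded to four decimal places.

5.8647%

EAR = (1 + 0.0574/4)^4 − 1.
= (1 + 0.014350)^4 − 1 = 1.058647 − 1 = 5.8647%.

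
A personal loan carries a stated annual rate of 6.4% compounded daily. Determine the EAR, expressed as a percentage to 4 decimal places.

6.6086%

EAR = (1 + 0.064/365)^365 − 1.
= 1.066086 − 1 = 6.6086%.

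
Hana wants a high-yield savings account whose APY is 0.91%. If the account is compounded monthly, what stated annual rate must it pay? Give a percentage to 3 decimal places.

(1 + r/12)^12 − 1 = 0.0091, so 1 + r/12 = 1.0091^(1/12).
r/12 = 0.000755, so r = 0.009062 = 0.906%.

0.906%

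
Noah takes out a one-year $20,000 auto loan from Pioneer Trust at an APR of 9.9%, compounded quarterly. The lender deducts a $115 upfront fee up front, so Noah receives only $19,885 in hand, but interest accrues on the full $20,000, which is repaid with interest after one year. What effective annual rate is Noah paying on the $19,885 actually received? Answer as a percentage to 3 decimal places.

10.911%

Amount owed after one year: 20,000 × (1 + 0.099/4)^4 = 20,000 × 1.102736 = $22,054.73.
Effective rate on net proceeds: 22,054.73 / 19,885 − 1 = 0.109114 = 10.911%.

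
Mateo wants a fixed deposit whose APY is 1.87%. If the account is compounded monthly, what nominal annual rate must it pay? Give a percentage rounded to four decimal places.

(1 + r/12)^12 − 1 = 0.0187, so 1 + r/12 = 1.0187^(1/12).
r/12 = 0.001545, so r = 0.018542 = 1.8542%.

1.8542%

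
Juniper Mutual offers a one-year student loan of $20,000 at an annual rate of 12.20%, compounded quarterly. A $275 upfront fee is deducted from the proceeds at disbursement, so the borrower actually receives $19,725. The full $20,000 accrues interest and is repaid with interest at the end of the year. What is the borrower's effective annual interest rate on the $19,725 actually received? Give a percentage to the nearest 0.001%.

Amount owed after one year: 20,000 × (1 + 0.1220/4)^4 = 20,000 × 1.127696 = $22,553.92.
Effective rate on net proceeds: 22,553.92 / 19,725 − 1 = 0.143418 = 14.342%.

14.342%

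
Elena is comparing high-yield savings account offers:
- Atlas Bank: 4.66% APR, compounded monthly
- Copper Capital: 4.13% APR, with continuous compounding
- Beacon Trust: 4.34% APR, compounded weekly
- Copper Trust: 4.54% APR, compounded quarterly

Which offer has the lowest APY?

Copper Capital

Atlas Bank: (1 + 0.0466/12)^12 − 1 = 4.761%
Copper Capital: e^0.0413 − 1 = 4.216%
Beacon Trust: (1 + 0.0434/52)^52 − 1 = 4.434%
Copper Trust: (1 + 0.0454/4)^4 − 1 = 4.618%
The lowest effective annual rate is Copper Capital at 4.216%.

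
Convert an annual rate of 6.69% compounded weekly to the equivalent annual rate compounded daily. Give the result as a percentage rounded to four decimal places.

6.6863%

EAR = (1 + 0.0669/52)^52 − 1 = 0.069143.
Solve (1 + r/365)^365 = 1.069143: r/365 = 1.069143^(1/365) − 1 = 0.000183, so r = 0.066863 = 6.6863%.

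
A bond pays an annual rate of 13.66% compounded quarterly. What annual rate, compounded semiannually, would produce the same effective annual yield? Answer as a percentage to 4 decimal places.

EAR = (1 + 0.1366/4)^4 − 1 = 0.143758.
Solve (1 + r/2)^2 = 1.143758: r/2 = 1.143758^(1/2) − 1 = 0.069466, so r = 0.138932 = 13.8932%.

13.8932%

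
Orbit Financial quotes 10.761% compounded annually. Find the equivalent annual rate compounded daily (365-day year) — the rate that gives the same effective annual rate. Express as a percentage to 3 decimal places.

Compounded annually, EAR = nominal = 0.107610.
Solve (1 + r/365)^365 = 1.107610: r/365 = 1.107610^(1/365) − 1 = 0.000280, so r = 0.102219 = 10.222%.

10.222%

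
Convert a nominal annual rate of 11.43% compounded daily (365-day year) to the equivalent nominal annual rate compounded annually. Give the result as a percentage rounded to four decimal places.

EAR = (1 + 0.1143/365)^365 − 1 = 0.121068.
Compounded annually, the equivalent nominal rate is the EAR itself: 12.1068%.

12.1068%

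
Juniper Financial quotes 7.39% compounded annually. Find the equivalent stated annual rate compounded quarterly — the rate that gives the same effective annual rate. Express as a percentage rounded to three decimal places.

Compounded annually, EAR = nominal = 0.073900.
Solve (1 + r/4)^4 = 1.073900: r/4 = 1.073900^(1/4) − 1 = 0.017984, so r = 0.071936 = 7.194%.

7.194%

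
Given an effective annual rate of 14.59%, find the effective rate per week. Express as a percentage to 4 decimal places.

The per-week rate i satisfies (1 + i)^52 = 1 + 0.1459.
i = 1.1459^(1/52) − 1 = 0.0026225 = 0.2622%.

0.2622%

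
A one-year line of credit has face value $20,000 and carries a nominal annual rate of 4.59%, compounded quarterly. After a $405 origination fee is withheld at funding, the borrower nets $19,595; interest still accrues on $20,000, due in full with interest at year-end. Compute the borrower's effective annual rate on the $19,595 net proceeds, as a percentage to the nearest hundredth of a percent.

Amount owed after one year: 20,000 × (1 + 0.0459/4)^4 = 20,000 × 1.046696 = $20,933.92.
Effective rate on net proceeds: 20,933.92 / 19,595 − 1 = 0.068330 = 6.83%.

6.83%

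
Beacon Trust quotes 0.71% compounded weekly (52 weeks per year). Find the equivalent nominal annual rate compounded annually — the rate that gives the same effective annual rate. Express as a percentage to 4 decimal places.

EAR = (1 + 0.0071/52)^52 − 1 = 0.007125.
Compounded annually, the equivalent nominal rate is the EAR itself: 0.7125%.

0.7125%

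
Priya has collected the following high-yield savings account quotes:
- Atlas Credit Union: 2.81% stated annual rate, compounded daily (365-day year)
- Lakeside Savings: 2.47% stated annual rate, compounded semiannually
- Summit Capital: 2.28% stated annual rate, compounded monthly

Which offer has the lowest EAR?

Summit Capital

Atlas Credit Union: (1 + 0.0281/365)^365 − 1 = 2.850%
Lakeside Savings: (1 + 0.0247/2)^2 − 1 = 2.485%
Summit Capital: (1 + 0.0228/12)^12 − 1 = 2.304%
The lowest effective annual rate is Summit Capital at 2.304%.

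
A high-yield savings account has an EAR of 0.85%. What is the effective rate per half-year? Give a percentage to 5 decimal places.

0.42410%

The per-half-year rate i satisfies (1 + i)^2 = 1 + 0.0085.
i = 1.0085^(1/2) − 1 = 0.0042410 = 0.42410%.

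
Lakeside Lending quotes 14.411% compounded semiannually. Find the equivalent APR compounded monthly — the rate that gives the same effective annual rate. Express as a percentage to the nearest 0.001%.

13.996%

EAR = (1 + 0.14411/2)^2 − 1 = 0.149302.
Solve (1 + r/12)^12 = 1.149302: r/12 = 1.149302^(1/12) − 1 = 0.011664, so r = 0.139965 = 13.996%.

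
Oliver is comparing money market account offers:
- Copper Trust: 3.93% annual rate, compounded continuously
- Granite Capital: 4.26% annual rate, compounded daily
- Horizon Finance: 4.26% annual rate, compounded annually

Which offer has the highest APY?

Granite Capital

Copper Trust: e^0.0393 − 1 = 4.008%
Granite Capital: (1 + 0.0426/365)^365 − 1 = 4.352%
Horizon Finance: compounded annually, EAR = 4.260%
The highest effective annual rate is Granite Capital at 4.352%.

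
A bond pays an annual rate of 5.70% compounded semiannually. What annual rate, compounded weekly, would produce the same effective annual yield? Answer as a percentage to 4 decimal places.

EAR = (1 + 0.0570/2)^2 − 1 = 0.057812.
Solve (1 + r/52)^52 = 1.057812: r/52 = 1.057812^(1/52) − 1 = 0.001081, so r = 0.056233 = 5.6233%.

5.6233%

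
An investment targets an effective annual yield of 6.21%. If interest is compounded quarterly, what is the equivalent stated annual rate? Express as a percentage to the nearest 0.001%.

6.070%

(1 + r/4)^4 − 1 = 0.0621, so 1 + r/4 = 1.0621^(1/4).
r/4 = 0.015176, so r = 0.060704 = 6.070%.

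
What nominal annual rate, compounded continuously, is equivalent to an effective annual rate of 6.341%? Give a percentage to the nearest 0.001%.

Continuous: nominal r satisfies e^r − 1 = 0.06341.
r = ln(1 + 0.06341) = ln(1.06341) = 0.061481 = 6.148%.

6.148%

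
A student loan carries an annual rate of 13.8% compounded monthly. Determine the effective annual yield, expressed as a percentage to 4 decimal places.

14.7072%

EAR = (1 + 0.138/12)^12 − 1.
= (1 + 0.011500)^12 − 1 = 1.147072 − 1 = 14.7072%.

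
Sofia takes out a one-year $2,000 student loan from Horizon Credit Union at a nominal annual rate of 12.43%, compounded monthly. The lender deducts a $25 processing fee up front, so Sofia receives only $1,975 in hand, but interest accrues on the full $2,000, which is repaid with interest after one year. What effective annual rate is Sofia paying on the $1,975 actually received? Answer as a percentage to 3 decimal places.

Amount owed after one year: 2,000 × (1 + 0.1243/12)^12 = 2,000 × 1.131632 = $2,263.26.
Effective rate on net proceeds: 2,263.26 / 1,975 − 1 = 0.145956 = 14.596%.

14.596%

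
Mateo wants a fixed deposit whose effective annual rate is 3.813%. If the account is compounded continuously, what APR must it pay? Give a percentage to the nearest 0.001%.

3.742%

Continuous: nominal r satisfies e^r − 1 = 0.03813.
r = ln(1 + 0.03813) = ln(1.03813) = 0.037421 = 3.742%.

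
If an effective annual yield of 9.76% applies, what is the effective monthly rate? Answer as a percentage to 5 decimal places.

The per-month rate i satisfies (1 + i)^12 = 1 + 0.0976.
i = 1.0976^(1/12) − 1 = 0.0077907 = 0.77907%.

0.77907%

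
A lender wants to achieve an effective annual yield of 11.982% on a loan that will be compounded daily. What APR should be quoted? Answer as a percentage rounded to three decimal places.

11.319%

(1 + r/365)^365 − 1 = 0.11982, so 1 + r/365 = 1.11982^(1/365).
r/365 = 0.000310, so r = 0.113186 = 11.319%.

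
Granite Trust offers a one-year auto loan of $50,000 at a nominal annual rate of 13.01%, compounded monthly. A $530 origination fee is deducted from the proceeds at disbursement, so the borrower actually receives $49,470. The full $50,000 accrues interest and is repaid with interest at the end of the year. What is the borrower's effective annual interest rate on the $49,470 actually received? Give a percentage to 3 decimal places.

15.034%

Amount owed after one year: 50,000 × (1 + 0.1301/12)^12 = 50,000 × 1.138145 = $56,907.25.
Effective rate on net proceeds: 56,907.25 / 49,470 − 1 = 0.150339 = 15.034%.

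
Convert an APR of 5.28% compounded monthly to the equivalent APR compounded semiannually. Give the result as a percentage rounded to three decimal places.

5.338%

EAR = (1 + 0.0528/12)^12 − 1 = 0.054097.
Solve (1 + r/2)^2 = 1.054097: r/2 = 1.054097^(1/2) − 1 = 0.026692, so r = 0.053384 = 5.338%.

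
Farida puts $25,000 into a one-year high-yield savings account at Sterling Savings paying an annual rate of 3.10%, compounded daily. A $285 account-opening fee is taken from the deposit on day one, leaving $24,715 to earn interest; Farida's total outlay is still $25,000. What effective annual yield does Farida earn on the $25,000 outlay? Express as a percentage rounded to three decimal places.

Value after one year: 24,715 × (1 + 0.0310/365)^365 = 24,715 × 1.031484 = $25,493.13.
Effective yield on the $25,000 outlay: 25,493.13 / 25,000 − 1 = 0.019725 = 1.973%.

1.973%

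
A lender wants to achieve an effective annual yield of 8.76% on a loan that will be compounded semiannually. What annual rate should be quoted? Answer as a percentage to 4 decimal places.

(1 + r/2)^2 − 1 = 0.0876, so 1 + r/2 = 1.0876^(1/2).
r/2 = 0.042881, so r = 0.085761 = 8.5761%.

8.5761%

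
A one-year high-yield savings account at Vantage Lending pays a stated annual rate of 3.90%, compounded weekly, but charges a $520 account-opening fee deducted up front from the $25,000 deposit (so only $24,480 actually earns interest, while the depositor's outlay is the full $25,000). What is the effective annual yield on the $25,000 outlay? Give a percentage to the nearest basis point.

1.81%

Value after one year: 24,480 × (1 + 0.0390/52)^52 = 24,480 × 1.039755 = $25,453.21.
Effective yield on the $25,000 outlay: 25,453.21 / 25,000 − 1 = 0.018128 = 1.81%.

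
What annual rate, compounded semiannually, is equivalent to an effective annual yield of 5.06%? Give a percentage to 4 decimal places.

4.9976%

(1 + r/2)^2 − 1 = 0.0506, so 1 + r/2 = 1.0506^(1/2).
r/2 = 0.024988, so r = 0.049976 = 4.9976%.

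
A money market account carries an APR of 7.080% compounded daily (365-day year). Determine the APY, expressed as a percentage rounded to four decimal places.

7.3359%

EAR = (1 + 0.07080/365)^365 − 1.
= (1 + 0.000194)^365 − 1 = 1.073359 − 1 = 7.3359%.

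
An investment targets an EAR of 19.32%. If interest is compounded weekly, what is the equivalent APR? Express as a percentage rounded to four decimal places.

(1 + r/52)^52 − 1 = 0.1932, so 1 + r/52 = 1.1932^(1/52).
r/52 = 0.003403, so r = 0.176939 = 17.6939%.

17.6939%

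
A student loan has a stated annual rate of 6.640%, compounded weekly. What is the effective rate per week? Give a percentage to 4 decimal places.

0.1277%

With a nominal annual rate compounded weekly, the periodic rate is the nominal rate divided by 52.
i = 0.06640 / 52 = 0.0012769 = 0.1277%.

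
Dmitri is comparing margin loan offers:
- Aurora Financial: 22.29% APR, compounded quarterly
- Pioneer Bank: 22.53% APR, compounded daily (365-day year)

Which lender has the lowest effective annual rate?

Aurora Financial

Aurora Financial: (1 + 0.2229/4)^4 − 1 = 24.223%
Pioneer Bank: (1 + 0.2253/365)^365 − 1 = 25.261%
The lowest effective annual rate is Aurora Financial at 24.223%.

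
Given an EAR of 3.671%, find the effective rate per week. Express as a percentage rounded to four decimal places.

The per-week rate i satisfies (1 + i)^52 = 1 + 0.03671.
i = 1.03671^(1/52) − 1 = 0.0006936 = 0.0694%.

0.0694%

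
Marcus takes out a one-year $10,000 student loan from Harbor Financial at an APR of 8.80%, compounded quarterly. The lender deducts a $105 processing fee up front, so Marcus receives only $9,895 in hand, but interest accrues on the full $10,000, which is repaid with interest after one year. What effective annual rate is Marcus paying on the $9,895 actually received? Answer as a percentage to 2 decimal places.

10.25%

Amount owed after one year: 10,000 × (1 + 0.0880/4)^4 = 10,000 × 1.090947 = $10,909.47.
Effective rate on net proceeds: 10,909.47 / 9,895 − 1 = 0.102523 = 10.25%.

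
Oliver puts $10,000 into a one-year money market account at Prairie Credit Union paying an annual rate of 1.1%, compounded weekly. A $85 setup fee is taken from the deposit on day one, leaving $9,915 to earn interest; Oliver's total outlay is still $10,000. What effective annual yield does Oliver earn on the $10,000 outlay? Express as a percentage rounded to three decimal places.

0.247%

Value after one year: 9,915 × (1 + 0.011/52)^52 = 9,915 × 1.011060 = $10,024.66.
Effective yield on the $10,000 outlay: 10,024.66 / 10,000 − 1 = 0.002466 = 0.247%.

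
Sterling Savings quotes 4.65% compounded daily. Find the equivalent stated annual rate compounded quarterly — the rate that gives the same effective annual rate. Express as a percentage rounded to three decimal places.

EAR = (1 + 0.0465/365)^365 − 1 = 0.047595.
Solve (1 + r/4)^4 = 1.047595: r/4 = 1.047595^(1/4) − 1 = 0.011692, so r = 0.046768 = 4.677%.

4.677%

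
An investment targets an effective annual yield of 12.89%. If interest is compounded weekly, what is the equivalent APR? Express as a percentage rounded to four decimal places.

(1 + r/52)^52 − 1 = 0.1289, so 1 + r/52 = 1.1289^(1/52).
r/52 = 0.002334, so r = 0.121385 = 12.1385%.

12.1385%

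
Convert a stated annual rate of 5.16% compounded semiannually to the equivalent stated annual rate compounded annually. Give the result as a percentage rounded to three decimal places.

EAR = (1 + 0.0516/2)^2 − 1 = 0.052266.
Compounded annually, the equivalent nominal rate is the EAR itself: 5.227%.

5.227%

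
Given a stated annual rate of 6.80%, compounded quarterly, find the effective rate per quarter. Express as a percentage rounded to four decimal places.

With a nominal annual rate compounded quarterly, the periodic rate is the nominal rate divided by 4.
i = 0.0680 / 4 = 0.0170000 = 1.7000%.

1.7000%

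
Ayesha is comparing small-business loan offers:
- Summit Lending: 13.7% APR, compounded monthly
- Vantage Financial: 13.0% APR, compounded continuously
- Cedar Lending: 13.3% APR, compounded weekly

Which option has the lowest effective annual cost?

Summit Lending: (1 + 0.137/12)^12 − 1 = 14.594%
Vantage Financial: e^0.130 − 1 = 13.883%
Cedar Lending: (1 + 0.133/52)^52 − 1 = 14.206%
The lowest effective annual rate is Vantage Financial at 13.883%.

Vantage Financial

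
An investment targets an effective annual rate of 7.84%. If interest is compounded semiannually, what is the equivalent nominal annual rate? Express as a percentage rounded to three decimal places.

(1 + r/2)^2 − 1 = 0.0784, so 1 + r/2 = 1.0784^(1/2).
r/2 = 0.038460, so r = 0.076921 = 7.692%.

7.692%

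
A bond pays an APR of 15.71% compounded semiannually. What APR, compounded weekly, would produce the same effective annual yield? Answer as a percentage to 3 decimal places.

15.146%

EAR = (1 + 0.1571/2)^2 − 1 = 0.163270.
Solve (1 + r/52)^52 = 1.163270: r/52 = 1.163270^(1/52) − 1 = 0.002913, so r = 0.151455 = 15.146%.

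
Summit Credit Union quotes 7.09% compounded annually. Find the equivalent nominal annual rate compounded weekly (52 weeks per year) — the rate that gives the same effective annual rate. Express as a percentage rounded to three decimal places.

Compounded annually, EAR = nominal = 0.070900.
Solve (1 + r/52)^52 = 1.070900: r/52 = 1.070900^(1/52) − 1 = 0.001318, so r = 0.068545 = 6.854%.

6.854%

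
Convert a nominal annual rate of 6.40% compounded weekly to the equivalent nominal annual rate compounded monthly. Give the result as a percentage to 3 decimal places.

EAR = (1 + 0.0640/52)^52 − 1 = 0.066050.
Solve (1 + r/12)^12 = 1.066050: r/12 = 1.066050^(1/12) − 1 = 0.005344, so r = 0.064131 = 6.413%.

6.413%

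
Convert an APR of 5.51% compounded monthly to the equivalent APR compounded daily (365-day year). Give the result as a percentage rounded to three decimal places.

EAR = (1 + 0.0551/12)^12 − 1 = 0.056513.
Solve (1 + r/365)^365 = 1.056513: r/365 = 1.056513^(1/365) − 1 = 0.000151, so r = 0.054978 = 5.498%.

5.498%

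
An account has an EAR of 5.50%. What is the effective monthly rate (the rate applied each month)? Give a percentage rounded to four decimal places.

0.4472%

The per-month rate i satisfies (1 + i)^12 = 1 + 0.0550.
i = 1.0550^(1/12) − 1 = 0.0044717 = 0.4472%.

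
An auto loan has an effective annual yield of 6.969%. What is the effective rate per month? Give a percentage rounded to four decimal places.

0.5630%

The per-month rate i satisfies (1 + i)^12 = 1 + 0.06969.
i = 1.06969^(1/12) − 1 = 0.0056299 = 0.5630%.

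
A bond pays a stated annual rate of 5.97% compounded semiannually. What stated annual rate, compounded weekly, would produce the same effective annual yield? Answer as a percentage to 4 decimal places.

EAR = (1 + 0.0597/2)^2 − 1 = 0.060591.
Solve (1 + r/52)^52 = 1.060591: r/52 = 1.060591^(1/52) − 1 = 0.001132, so r = 0.058860 = 5.8860%.

5.8860%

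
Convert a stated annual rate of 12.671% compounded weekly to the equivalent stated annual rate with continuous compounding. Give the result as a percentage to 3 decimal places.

12.656%

EAR = (1 + 0.12671/52)^52 − 1 = 0.134913.
Equivalent continuous rate: r = ln(1 + 0.134913) = 0.126556 = 12.656%.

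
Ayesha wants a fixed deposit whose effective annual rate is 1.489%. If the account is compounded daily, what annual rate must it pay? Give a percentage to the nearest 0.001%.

1.478%

(1 + r/365)^365 − 1 = 0.01489, so 1 + r/365 = 1.01489^(1/365).
r/365 = 0.000040, so r = 0.014781 = 1.478%.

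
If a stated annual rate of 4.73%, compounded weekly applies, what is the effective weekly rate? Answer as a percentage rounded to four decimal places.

With a nominal annual rate compounded weekly, the periodic rate is the nominal rate divided by 52.
i = 0.0473 / 52 = 0.0009096 = 0.0910%.

0.0910%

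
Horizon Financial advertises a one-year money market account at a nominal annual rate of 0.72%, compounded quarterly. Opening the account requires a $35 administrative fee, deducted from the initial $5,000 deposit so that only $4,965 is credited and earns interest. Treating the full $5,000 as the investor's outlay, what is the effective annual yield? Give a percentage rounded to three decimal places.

Value after one year: 4,965 × (1 + 0.0072/4)^4 = 4,965 × 1.007219 = $5,000.84.
Effective yield on the $5,000 outlay: 5,000.84 / 5,000 − 1 = 0.000169 = 0.017%.

0.017%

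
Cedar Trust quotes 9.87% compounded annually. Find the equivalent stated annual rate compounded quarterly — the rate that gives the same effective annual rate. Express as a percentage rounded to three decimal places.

Compounded annually, EAR = nominal = 0.098700.
Solve (1 + r/4)^4 = 1.098700: r/4 = 1.098700^(1/4) − 1 = 0.023811, so r = 0.095244 = 9.524%.

9.524%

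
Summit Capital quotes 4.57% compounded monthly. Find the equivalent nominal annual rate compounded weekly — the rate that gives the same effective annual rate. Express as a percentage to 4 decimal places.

EAR = (1 + 0.0457/12)^12 − 1 = 0.046669.
Solve (1 + r/52)^52 = 1.046669: r/52 = 1.046669^(1/52) − 1 = 0.000878, so r = 0.045633 = 4.5633%.

4.5633%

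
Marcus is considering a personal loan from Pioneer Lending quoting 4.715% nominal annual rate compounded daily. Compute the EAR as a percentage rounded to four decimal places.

4.8276%

EAR = (1 + 0.04715/365)^365 − 1.
= 1.048276 − 1 = 4.8276%.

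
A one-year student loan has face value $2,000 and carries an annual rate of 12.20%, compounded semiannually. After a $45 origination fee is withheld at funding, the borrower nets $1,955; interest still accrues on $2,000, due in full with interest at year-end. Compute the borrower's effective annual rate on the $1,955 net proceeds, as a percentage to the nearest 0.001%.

Amount owed after one year: 2,000 × (1 + 0.1220/2)^2 = 2,000 × 1.125721 = $2,251.44.
Effective rate on net proceeds: 2,251.44 / 1,955 − 1 = 0.151633 = 15.163%.

15.163%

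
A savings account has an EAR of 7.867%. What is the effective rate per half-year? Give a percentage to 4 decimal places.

3.8590%

The per-half-year rate i satisfies (1 + i)^2 = 1 + 0.07867.
i = 1.07867^(1/2) − 1 = 0.0385904 = 3.8590%.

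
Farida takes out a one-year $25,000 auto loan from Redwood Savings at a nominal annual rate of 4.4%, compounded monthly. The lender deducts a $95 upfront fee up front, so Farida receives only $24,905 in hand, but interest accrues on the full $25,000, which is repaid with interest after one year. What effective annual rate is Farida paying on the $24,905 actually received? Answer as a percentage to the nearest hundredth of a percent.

Amount owed after one year: 25,000 × (1 + 0.044/12)^12 = 25,000 × 1.044898 = $26,122.46.
Effective rate on net proceeds: 26,122.46 / 24,905 − 1 = 0.048884 = 4.89%.

4.89%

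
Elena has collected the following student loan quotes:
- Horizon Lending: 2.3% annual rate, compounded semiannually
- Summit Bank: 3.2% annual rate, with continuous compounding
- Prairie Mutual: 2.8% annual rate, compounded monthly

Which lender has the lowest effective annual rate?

Horizon Lending

Horizon Lending: (1 + 0.023/2)^2 − 1 = 2.313%
Summit Bank: e^0.032 − 1 = 3.252%
Prairie Mutual: (1 + 0.028/12)^12 − 1 = 2.836%
The lowest effective annual rate is Horizon Lending at 2.313%.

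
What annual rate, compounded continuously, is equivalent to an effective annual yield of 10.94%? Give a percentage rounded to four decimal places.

Continuous: nominal r satisfies e^r − 1 = 0.1094.
r = ln(1 + 0.1094) = ln(1.1094) = 0.103819 = 10.3819%.

10.3819%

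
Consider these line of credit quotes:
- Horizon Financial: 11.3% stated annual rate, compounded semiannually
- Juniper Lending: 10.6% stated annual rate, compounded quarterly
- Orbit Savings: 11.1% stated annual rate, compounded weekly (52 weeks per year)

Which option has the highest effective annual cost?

Horizon Financial: (1 + 0.113/2)^2 − 1 = 11.619%
Juniper Lending: (1 + 0.106/4)^4 − 1 = 11.029%
Orbit Savings: (1 + 0.111/52)^52 − 1 = 11.726%
The highest effective annual rate is Orbit Savings at 11.726%.

Orbit Savings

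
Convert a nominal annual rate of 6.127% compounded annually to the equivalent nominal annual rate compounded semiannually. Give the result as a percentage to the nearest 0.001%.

Compounded annually, EAR = nominal = 0.061270.
Solve (1 + r/2)^2 = 1.061270: r/2 = 1.061270^(1/2) − 1 = 0.030180, so r = 0.060359 = 6.036%.

6.036%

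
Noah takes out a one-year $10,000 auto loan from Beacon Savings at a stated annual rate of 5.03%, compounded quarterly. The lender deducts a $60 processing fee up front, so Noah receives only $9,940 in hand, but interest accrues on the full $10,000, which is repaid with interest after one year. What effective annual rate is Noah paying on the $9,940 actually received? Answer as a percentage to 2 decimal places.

5.76%

Amount owed after one year: 10,000 × (1 + 0.0503/4)^4 = 10,000 × 1.051257 = $10,512.57.
Effective rate on net proceeds: 10,512.57 / 9,940 − 1 = 0.057602 = 5.76%.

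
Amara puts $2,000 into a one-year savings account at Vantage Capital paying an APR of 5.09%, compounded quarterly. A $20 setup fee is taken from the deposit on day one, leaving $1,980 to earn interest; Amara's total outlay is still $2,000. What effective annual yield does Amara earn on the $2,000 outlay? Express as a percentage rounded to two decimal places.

4.14%

Value after one year: 1,980 × (1 + 0.0509/4)^4 = 1,980 × 1.051880 = $2,082.72.
Effective yield on the $2,000 outlay: 2,082.72 / 2,000 − 1 = 0.041361 = 4.14%.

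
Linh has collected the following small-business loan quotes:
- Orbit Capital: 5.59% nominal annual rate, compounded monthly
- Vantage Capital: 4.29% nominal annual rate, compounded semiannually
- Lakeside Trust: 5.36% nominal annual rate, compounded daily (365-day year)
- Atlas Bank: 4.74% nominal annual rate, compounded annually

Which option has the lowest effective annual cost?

Vantage Capital

Orbit Capital: (1 + 0.0559/12)^12 − 1 = 5.735%
Vantage Capital: (1 + 0.0429/2)^2 − 1 = 4.336%
Lakeside Trust: (1 + 0.0536/365)^365 − 1 = 5.506%
Atlas Bank: compounded annually, EAR = 4.740%
The lowest effective annual rate is Vantage Capital at 4.336%.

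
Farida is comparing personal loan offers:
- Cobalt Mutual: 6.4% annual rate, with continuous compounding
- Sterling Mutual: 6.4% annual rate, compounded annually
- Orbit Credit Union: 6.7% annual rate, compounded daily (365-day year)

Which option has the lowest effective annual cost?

Cobalt Mutual: e^0.064 − 1 = 6.609%
Sterling Mutual: compounded annually, EAR = 6.400%
Orbit Credit Union: (1 + 0.067/365)^365 − 1 = 6.929%
The lowest effective annual rate is Sterling Mutual at 6.400%.

Sterling Mutual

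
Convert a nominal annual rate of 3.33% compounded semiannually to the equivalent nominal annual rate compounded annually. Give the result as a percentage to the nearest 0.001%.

EAR = (1 + 0.0333/2)^2 − 1 = 0.033577.
Compounded annually, the equivalent nominal rate is the EAR itself: 3.358%.

3.358%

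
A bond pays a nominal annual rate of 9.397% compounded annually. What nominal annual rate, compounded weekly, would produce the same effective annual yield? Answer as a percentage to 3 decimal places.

Compounded annually, EAR = nominal = 0.093970.
Solve (1 + r/52)^52 = 1.093970: r/52 = 1.093970^(1/52) − 1 = 0.001729, so r = 0.089891 = 8.989%.

8.989%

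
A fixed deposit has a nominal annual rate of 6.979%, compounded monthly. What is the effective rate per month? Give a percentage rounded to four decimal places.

With a nominal annual rate compounded monthly, the periodic rate is the nominal rate divided by 12.
i = 0.06979 / 12 = 0.0058158 = 0.5816%.

0.5816%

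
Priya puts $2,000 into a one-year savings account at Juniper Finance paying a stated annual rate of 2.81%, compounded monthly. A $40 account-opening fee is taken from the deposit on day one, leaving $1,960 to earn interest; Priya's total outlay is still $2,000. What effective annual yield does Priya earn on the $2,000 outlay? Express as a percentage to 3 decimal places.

Value after one year: 1,960 × (1 + 0.0281/12)^12 = 1,960 × 1.028465 = $2,015.79.
Effective yield on the $2,000 outlay: 2,015.79 / 2,000 − 1 = 0.007895 = 0.790%.

0.790%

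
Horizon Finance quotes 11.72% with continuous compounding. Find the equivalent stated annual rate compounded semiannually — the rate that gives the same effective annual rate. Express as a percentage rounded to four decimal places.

EAR under continuous compounding: e^0.1172 − 1 = 0.124344.
Solve (1 + r/2)^2 = 1.124344: r/2 = 1.124344^(1/2) − 1 = 0.060351, so r = 0.120702 = 12.0702%.

12.0702%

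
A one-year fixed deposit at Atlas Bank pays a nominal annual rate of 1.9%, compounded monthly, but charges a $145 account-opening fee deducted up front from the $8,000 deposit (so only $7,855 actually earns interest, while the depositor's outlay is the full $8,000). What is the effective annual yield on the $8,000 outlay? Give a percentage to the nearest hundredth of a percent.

0.07%

Value after one year: 7,855 × (1 + 0.019/12)^12 = 7,855 × 1.019166 = $8,005.55.
Effective yield on the $8,000 outlay: 8,005.55 / 8,000 − 1 = 0.000694 = 0.07%.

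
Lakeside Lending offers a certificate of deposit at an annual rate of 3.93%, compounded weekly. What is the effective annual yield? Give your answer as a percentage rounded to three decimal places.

EAR = (1 + 0.0393/52)^52 − 1.
= (1 + 0.000756)^52 − 1 = 1.040067 − 1 = 4.007%.

4.007%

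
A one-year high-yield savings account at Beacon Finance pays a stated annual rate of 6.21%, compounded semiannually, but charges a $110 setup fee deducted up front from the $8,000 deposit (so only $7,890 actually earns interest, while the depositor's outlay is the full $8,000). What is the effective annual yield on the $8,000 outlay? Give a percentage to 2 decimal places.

Value after one year: 7,890 × (1 + 0.0621/2)^2 = 7,890 × 1.063064 = $8,387.58.
Effective yield on the $8,000 outlay: 8,387.58 / 8,000 − 1 = 0.048447 = 4.84%.

4.84%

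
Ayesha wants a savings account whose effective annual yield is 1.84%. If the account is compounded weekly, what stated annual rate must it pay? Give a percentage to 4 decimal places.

(1 + r/52)^52 − 1 = 0.0184, so 1 + r/52 = 1.0184^(1/52).
r/52 = 0.000351, so r = 0.018236 = 1.8236%.

1.8236%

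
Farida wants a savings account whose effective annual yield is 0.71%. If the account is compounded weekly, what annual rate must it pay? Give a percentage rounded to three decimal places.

(1 + r/52)^52 − 1 = 0.0071, so 1 + r/52 = 1.0071^(1/52).
r/52 = 0.000136, so r = 0.007075 = 0.708%.

0.708%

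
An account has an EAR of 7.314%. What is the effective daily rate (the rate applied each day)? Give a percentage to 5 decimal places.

0.01934%

The per-day rate i satisfies (1 + i)^365 = 1 + 0.07314.
i = 1.07314^(1/365) − 1 = 0.0001934 = 0.01934%.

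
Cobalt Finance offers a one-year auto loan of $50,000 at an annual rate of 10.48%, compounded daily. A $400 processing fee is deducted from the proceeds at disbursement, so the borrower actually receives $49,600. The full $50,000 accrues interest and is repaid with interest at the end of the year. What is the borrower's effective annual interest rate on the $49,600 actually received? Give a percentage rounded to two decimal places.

11.94%

Amount owed after one year: 50,000 × (1 + 0.1048/365)^365 = 50,000 × 1.110472 = $55,523.59.
Effective rate on net proceeds: 55,523.59 / 49,600 − 1 = 0.119427 = 11.94%.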